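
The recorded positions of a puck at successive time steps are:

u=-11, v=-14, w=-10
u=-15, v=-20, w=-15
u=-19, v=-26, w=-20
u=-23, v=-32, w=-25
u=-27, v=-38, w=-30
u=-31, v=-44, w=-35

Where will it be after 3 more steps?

u=-43, v=-62, w=-50

Constant displacement of (-4, -6, -5) per step.
step 6: u=-31, v=-44, w=-35 + (-4, -6, -5) → u=-35, v=-50, w=-40
step 7: u=-35, v=-50, w=-40 + (-4, -6, -5) → u=-39, v=-56, w=-45
step 8: u=-39, v=-56, w=-45 + (-4, -6, -5) → u=-43, v=-62, w=-50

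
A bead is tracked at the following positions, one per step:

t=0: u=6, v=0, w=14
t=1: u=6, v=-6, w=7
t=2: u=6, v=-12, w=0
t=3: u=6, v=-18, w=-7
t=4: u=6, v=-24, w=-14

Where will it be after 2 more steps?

u=6, v=-36, w=-28

Constant displacement of (+0,-6,-7) per step.
step 5: u=6, v=-24, w=-14 + (+0,-6,-7) → u=6, v=-30, w=-21
step 6: u=6, v=-30, w=-21 + (+0,-6,-7) → u=6, v=-36, w=-28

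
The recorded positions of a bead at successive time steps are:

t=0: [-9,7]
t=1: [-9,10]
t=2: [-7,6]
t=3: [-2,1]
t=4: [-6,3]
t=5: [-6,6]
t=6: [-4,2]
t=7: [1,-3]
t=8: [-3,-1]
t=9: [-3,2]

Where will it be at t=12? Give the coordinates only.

[0,-5]

The moves between consecutive positions are [+0,+3], [+2,-4], [+5,-5], [-4,+2], [+0,+3], [+2,-4], [+5,-5], [-4,+2], [+0,+3]; they repeat the 4-cycle [[+0,+3], [+2,-4], [+5,-5], [-4,+2]].
step 10: apply [+2,-4] → [-1,-2]
step 11: apply [+5,-5] → [4,-7]
step 12: apply [-4,+2] → [0,-5]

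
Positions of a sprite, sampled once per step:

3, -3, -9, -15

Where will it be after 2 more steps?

The position changes by -6 every step.
step 4: -15 − 6 → -21
step 5: -21 − 6 → -27

-27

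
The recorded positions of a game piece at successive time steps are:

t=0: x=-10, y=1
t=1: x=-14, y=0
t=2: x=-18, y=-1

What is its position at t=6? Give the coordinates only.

x=-34, y=-5

Constant displacement of (-4,-1) per step.
step 3: x=-18, y=-1 + (-4,-1) → x=-22, y=-2
step 4: x=-22, y=-2 + (-4,-1) → x=-26, y=-3
step 5: x=-26, y=-3 + (-4,-1) → x=-30, y=-4
step 6: x=-30, y=-4 + (-4,-1) → x=-34, y=-5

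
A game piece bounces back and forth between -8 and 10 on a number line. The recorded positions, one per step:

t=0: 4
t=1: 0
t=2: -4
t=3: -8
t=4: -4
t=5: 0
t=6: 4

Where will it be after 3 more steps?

The value reflects between -8 and 10, moving 4 per step.
  step 7: 4 → 8
  step 8: 8 → 8
  step 9: 8 → 4

4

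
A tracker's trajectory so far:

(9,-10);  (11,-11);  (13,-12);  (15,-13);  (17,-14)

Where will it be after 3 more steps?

(23,-17)

Constant displacement of (+2,-1) per step.
step 5: (17,-14) + (+2,-1) → (19,-15)
step 6: (19,-15) + (+2,-1) → (21,-16)
step 7: (21,-16) + (+2,-1) → (23,-17)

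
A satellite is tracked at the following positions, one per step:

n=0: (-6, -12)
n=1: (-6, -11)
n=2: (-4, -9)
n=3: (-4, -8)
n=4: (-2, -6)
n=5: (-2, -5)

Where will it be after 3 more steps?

(2, 0)

Differencing gives (+0, +1), (+2, +2), (+0, +1), (+2, +2), (+0, +1). This is the pattern (+0, +1), (+2, +2) repeated.
step 6: apply (+2, +2) → (0, -3)
step 7: apply (+0, +1) → (0, -2)
step 8: apply (+2, +2) → (2, 0)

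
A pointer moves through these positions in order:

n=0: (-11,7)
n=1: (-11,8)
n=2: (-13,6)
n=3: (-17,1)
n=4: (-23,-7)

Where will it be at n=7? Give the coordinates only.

Taking differences between consecutive positions: (+0,+1), (-2,-2), (-4,-5), (-6,-8). These grow by (-2,-3) each step.
step 5: (-23,-7) + (-8,-11) → (-31,-18)
step 6: (-31,-18) + (-10,-14) → (-41,-32)
step 7: (-41,-32) + (-12,-17) → (-53,-49)

(-53,-49)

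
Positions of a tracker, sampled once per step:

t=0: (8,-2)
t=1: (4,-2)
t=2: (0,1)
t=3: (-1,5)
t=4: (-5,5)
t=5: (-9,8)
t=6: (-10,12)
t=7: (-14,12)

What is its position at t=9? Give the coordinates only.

The moves between consecutive positions are (-4,+0), (-4,+3), (-1,+4), (-4,+0), (-4,+3), (-1,+4), (-4,+0); they repeat the 3-cycle [(-4,+0), (-4,+3), (-1,+4)].
step 8: apply (-4,+3) → (-18,15)
step 9: apply (-1,+4) → (-19,19)

(-19,19)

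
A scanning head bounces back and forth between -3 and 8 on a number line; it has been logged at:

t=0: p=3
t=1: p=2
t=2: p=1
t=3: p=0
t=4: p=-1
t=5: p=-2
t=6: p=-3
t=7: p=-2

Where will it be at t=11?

p=2

The value reflects between -3 and 8, moving 1 per step.
  step 8: -2 → -1
  step 9: -1 → 0
  step 10: 0 → 1
  step 11: 1 → 2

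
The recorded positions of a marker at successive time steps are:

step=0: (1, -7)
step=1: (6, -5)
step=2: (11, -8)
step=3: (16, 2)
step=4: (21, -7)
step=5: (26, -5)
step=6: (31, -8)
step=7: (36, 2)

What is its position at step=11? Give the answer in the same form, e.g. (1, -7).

(56, 2)

The first coordinate changes by +5 each step, so at step 11 it is 1 + 11·(5) = 56.
The second coordinate repeats the cycle [-7, -5, -8, 2] with period 4; step 11 mod 4 = 3, giving 2.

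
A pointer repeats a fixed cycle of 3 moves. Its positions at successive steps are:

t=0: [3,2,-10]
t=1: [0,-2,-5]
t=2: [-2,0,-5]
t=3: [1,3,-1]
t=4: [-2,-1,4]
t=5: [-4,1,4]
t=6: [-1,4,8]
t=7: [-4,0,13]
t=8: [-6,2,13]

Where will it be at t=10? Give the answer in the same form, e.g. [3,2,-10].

Differencing gives [-3,-4,+5], [-2,+2,+0], [+3,+3,+4], [-3,-4,+5], [-2,+2,+0], [+3,+3,+4], [-3,-4,+5], [-2,+2,+0]. This is the pattern [-3,-4,+5], [-2,+2,+0], [+3,+3,+4] repeated.
step 9: apply [+3,+3,+4] → [-3,5,17]
step 10: apply [-3,-4,+5] → [-6,1,22]

[-6,1,22]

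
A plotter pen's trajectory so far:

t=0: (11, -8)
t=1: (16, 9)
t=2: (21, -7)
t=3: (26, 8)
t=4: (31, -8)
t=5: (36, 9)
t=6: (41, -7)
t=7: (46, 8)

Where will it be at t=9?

(56, 9)

The first coordinate changes by +5 each step, so at step 9 it is 11 + 9·(5) = 56.
The second coordinate repeats the cycle [-8, 9, -7, 8] with period 4; step 9 mod 4 = 1, giving 9.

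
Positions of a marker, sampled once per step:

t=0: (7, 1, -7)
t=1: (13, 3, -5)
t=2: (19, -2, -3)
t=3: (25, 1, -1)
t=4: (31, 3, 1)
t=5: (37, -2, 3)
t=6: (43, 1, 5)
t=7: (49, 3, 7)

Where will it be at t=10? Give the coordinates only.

The first coordinate changes by +6 each step, so at step 10 it is 7 + 10·(6) = 67.
The second coordinate repeats the cycle [1, 3, -2] with period 3; step 10 mod 3 = 1, giving 3.
The third coordinate changes by +2 each step, so at step 10 it is -7 + 10·(2) = 13.

(67, 3, 13)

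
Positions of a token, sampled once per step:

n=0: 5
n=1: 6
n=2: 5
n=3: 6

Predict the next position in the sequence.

The jumps are +1, -1, +1 — a geometric progression with ratio -1.
step 4: 6 − 1 → 5

5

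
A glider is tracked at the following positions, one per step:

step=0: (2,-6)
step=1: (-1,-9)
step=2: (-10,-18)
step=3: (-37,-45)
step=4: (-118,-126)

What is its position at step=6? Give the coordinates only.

(-1090,-1098)

Consecutive displacements (-3,-3), (-9,-9), (-27,-27), (-81,-81) scale by a factor of 3 each step.
step 5: (-118,-126) + (-243,-243) → (-361,-369)
step 6: (-361,-369) + (-729,-729) → (-1090,-1098)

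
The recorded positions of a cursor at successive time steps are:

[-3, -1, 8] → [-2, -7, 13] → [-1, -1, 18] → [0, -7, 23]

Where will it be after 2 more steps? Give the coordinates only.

First: linear, +1 per step → 2 at step 5.
Second: cycles through -1, -7 every 2 steps. Step 5 lands at position 1 of the cycle → -7.
Third: linear, +5 per step → 33 at step 5.

[2, -7, 33]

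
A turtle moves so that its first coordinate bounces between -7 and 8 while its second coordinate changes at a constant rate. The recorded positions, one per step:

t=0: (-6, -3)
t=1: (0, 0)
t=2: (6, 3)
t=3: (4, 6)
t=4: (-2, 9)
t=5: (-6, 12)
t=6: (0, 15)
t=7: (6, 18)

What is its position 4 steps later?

The first coordinate travels 6 per step and bounces off the walls at -7 and 8.
  step 8: 6 → 4
  step 9: 4 → -2
  step 10: -2 → -6
  step 11: -6 → 0
The second coordinate changes by +3 each step: at step 11 it is 30.

(0, 30)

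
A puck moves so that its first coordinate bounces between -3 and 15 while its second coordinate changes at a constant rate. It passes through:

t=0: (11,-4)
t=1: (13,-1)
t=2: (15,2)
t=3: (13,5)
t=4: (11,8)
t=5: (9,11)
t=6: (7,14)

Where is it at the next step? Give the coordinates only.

(5,17)

The first coordinate travels 2 per step and bounces off the walls at -3 and 15.
  step 7: 7 → 5
The second coordinate changes by +3 each step: at step 7 it is 17.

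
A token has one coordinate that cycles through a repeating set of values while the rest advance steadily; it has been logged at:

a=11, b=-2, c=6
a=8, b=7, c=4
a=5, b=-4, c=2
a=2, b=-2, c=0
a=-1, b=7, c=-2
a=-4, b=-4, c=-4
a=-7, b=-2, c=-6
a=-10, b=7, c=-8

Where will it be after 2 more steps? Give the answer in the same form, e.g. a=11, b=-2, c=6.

a=-16, b=-2, c=-12

A: linear, -3 per step → -16 at step 9.
B: cycles through -2, 7, -4 every 3 steps. Step 9 lands at position 0 of the cycle → -2.
C: linear, -2 per step → -12 at step 9.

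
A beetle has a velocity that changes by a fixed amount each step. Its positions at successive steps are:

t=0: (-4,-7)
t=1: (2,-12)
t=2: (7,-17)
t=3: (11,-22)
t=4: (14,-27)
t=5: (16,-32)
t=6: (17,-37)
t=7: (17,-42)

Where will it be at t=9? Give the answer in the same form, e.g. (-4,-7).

(14,-52)

Taking differences between consecutive positions: (+6,-5), (+5,-5), (+4,-5), (+3,-5), (+2,-5), (+1,-5), (+0,-5). These grow by (-1,+0) each step.
step 8: (17,-42) + (-1,-5) → (16,-47)
step 9: (16,-47) + (-2,-5) → (14,-52)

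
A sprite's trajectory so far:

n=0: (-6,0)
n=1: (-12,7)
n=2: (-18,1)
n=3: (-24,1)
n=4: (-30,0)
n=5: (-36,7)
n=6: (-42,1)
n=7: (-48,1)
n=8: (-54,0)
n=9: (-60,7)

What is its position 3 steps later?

(-78,0)

First: linear, -6 per step → -78 at step 12.
Second: cycles through 0, 7, 1, 1 every 4 steps. Step 12 lands at position 0 of the cycle → 0.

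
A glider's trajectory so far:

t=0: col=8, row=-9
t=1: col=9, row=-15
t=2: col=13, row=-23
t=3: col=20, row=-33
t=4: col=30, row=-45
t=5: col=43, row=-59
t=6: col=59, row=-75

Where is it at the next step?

Successive displacements: (+1, -6), (+4, -8), (+7, -10), (+10, -12), (+13, -14), (+16, -16) — each changes by (+3, -2).
step 7: col=59, row=-75 + (+19, -18) → col=78, row=-93

col=78, row=-93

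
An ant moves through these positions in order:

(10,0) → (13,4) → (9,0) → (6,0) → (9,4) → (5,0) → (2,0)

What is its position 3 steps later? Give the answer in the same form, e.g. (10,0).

(-2,0)

Differencing gives (+3,+4), (-4,-4), (-3,+0), (+3,+4), (-4,-4), (-3,+0). This is the pattern (+3,+4), (-4,-4), (-3,+0) repeated.
step 7: apply (+3,+4) → (5,4)
step 8: apply (-4,-4) → (1,0)
step 9: apply (-3,+0) → (-2,0)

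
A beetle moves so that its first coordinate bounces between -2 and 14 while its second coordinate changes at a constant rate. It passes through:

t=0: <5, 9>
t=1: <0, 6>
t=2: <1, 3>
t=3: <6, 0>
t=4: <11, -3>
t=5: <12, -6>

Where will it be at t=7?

<2, -12>

The first coordinate travels 5 per step and bounces off the walls at -2 and 14.
  step 6: 12 → 7
  step 7: 7 → 2
The second coordinate changes by -3 each step: at step 7 it is -12.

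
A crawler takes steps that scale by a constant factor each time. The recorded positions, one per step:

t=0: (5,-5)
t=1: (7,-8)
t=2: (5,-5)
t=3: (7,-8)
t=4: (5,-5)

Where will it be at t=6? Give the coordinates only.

Step-to-step displacements: (+2,-3), (-2,+3), (+2,-3), (-2,+3); each is -1× the previous.
step 5: (5,-5) + (+2,-3) → (7,-8)
step 6: (7,-8) + (-2,+3) → (5,-5)

(5,-5)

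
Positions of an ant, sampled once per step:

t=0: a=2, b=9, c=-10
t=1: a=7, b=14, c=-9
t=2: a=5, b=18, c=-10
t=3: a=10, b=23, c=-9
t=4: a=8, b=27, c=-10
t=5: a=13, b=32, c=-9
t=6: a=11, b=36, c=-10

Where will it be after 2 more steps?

a=14, b=45, c=-10

Step-to-step displacements: (+5,+5,+1), (-2,+4,-1), (+5,+5,+1), (-2,+4,-1), (+5,+5,+1), (-2,+4,-1) — a repeating cycle of length 2.
step 7: apply (+5,+5,+1) → a=16, b=41, c=-9
step 8: apply (-2,+4,-1) → a=14, b=45, c=-10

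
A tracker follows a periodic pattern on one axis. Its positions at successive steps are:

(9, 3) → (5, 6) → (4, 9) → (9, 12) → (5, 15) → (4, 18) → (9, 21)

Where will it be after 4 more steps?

The first coordinate repeats the cycle [9, 5, 4] with period 3; step 10 mod 3 = 1, giving 5.
The second coordinate changes by +3 each step, so at step 10 it is 3 + 10·(3) = 33.

(5, 33)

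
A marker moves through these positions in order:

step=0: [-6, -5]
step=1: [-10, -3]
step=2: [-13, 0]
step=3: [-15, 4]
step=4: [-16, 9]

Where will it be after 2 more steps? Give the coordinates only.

Successive displacements: [-4, +2], [-3, +3], [-2, +4], [-1, +5] — each changes by [+1, +1].
step 5: [-16, 9] + [+0, +6] → [-16, 15]
step 6: [-16, 15] + [+1, +7] → [-15, 22]

[-15, 22]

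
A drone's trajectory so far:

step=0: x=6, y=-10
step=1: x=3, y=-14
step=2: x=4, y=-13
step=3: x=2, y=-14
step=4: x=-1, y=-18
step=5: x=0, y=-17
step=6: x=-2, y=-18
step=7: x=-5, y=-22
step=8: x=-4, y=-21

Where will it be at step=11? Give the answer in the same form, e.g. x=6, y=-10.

x=-8, y=-25

Step-to-step displacements: (-3,-4), (+1,+1), (-2,-1), (-3,-4), (+1,+1), (-2,-1), (-3,-4), (+1,+1) — a repeating cycle of length 3.
step 9: apply (-2,-1) → x=-6, y=-22
step 10: apply (-3,-4) → x=-9, y=-26
step 11: apply (+1,+1) → x=-8, y=-25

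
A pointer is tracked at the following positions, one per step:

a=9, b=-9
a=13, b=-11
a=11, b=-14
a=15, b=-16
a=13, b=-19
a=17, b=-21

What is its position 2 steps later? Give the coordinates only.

Step-to-step displacements: (+4,-2), (-2,-3), (+4,-2), (-2,-3), (+4,-2) — a repeating cycle of length 2.
step 6: apply (-2,-3) → a=15, b=-24
step 7: apply (+4,-2) → a=19, b=-26

a=19, b=-26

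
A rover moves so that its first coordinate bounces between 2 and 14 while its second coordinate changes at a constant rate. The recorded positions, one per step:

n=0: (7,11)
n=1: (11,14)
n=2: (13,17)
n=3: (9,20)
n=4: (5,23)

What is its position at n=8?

The first coordinate travels 4 per step and bounces off the walls at 2 and 14.
  step 5: 5 → 3
  step 6: 3 → 7
  step 7: 7 → 11
  step 8: 11 → 13
The second coordinate changes by +3 each step: at step 8 it is 35.

(13,35)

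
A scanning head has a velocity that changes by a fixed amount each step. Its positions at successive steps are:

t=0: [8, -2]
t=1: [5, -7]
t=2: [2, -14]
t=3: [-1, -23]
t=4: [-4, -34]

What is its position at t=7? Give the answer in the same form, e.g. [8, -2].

Successive displacements: [-3, -5], [-3, -7], [-3, -9], [-3, -11] — each changes by [+0, -2].
step 5: [-4, -34] + [-3, -13] → [-7, -47]
step 6: [-7, -47] + [-3, -15] → [-10, -62]
step 7: [-10, -62] + [-3, -17] → [-13, -79]

[-13, -79]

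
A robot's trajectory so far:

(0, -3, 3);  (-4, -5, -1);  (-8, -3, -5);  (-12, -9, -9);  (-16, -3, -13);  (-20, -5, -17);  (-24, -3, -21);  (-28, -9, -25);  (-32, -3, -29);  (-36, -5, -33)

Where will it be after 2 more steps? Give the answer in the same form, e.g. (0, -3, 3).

The first coordinate changes by -4 each step, so at step 11 it is 0 + 11·(-4) = -44.
The second coordinate repeats the cycle [-3, -5, -3, -9] with period 4; step 11 mod 4 = 3, giving -9.
The third coordinate changes by -4 each step, so at step 11 it is 3 + 11·(-4) = -41.

(-44, -9, -41)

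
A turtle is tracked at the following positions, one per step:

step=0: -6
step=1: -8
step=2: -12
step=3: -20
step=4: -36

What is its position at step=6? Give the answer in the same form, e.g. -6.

-132

Step-to-step displacements: -2, -4, -8, -16; each is 2× the previous.
step 5: -36 − 32 → -68
step 6: -68 − 64 → -132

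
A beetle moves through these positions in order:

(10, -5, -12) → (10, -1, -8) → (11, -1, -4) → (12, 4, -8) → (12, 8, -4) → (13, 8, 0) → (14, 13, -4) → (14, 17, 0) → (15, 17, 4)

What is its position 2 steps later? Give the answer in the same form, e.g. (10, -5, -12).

Step-to-step displacements: (+0, +4, +4), (+1, +0, +4), (+1, +5, -4), (+0, +4, +4), (+1, +0, +4), (+1, +5, -4), (+0, +4, +4), (+1, +0, +4) — a repeating cycle of length 3.
step 9: apply (+1, +5, -4) → (16, 22, 0)
step 10: apply (+0, +4, +4) → (16, 26, 4)

(16, 26, 4)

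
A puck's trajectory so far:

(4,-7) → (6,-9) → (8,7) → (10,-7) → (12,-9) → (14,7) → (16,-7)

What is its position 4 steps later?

The first coordinate changes by +2 each step, so at step 10 it is 4 + 10·(2) = 24.
The second coordinate repeats the cycle [-7, -9, 7] with period 3; step 10 mod 3 = 1, giving -9.

(24,-9)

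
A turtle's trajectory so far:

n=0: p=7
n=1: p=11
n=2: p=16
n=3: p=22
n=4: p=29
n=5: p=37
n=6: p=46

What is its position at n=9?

p=79

First differences are +4, +5, +6, +7, +8, +9; their common second difference is +1 (constant acceleration).
step 7: 46 + 10 → p=56
step 8: 56 + 11 → p=67
step 9: 67 + 12 → p=79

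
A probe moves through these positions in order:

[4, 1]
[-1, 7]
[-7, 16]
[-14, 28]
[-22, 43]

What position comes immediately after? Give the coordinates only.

[-31, 61]

Taking differences between consecutive positions: [-5, +6], [-6, +9], [-7, +12], [-8, +15]. These grow by [-1, +3] each step.
step 5: [-22, 43] + [-9, +18] → [-31, 61]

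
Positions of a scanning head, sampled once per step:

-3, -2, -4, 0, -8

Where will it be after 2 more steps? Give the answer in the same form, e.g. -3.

Consecutive displacements +1, -2, +4, -8 scale by a factor of -2 each step.
step 5: -8 + 16 → 8
step 6: 8 − 32 → -24

-24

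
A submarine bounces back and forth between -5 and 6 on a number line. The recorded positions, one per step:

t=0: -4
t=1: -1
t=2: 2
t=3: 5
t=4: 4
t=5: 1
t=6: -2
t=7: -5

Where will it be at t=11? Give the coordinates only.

5

The value reflects between -5 and 6, moving 3 per step.
  step 8: -5 → -2
  step 9: -2 → 1
  step 10: 1 → 4
  step 11: 4 → 5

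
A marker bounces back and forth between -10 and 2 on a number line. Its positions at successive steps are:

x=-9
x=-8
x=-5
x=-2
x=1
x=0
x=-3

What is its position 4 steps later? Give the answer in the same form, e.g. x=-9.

The value reflects between -10 and 2, moving 3 per step.
  step 7: -3 → -6
  step 8: -6 → -9
  step 9: -9 → -8
  step 10: -8 → -5

x=-5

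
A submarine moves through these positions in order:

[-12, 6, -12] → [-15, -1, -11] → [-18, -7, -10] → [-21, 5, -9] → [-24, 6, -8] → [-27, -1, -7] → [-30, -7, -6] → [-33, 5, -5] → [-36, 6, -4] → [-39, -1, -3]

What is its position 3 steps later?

First: linear, -3 per step → -48 at step 12.
Second: cycles through 6, -1, -7, 5 every 4 steps. Step 12 lands at position 0 of the cycle → 6.
Third: linear, +1 per step → 0 at step 12.

[-48, 6, 0]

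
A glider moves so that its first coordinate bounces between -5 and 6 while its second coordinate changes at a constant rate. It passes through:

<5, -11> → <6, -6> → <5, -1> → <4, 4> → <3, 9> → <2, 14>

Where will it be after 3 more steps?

The first coordinate reflects between -5 and 6, moving 1 per step.
  step 6: 2 → 1
  step 7: 1 → 0
  step 8: 0 → -1
The second coordinate changes by +5 each step: at step 8 it is 29.

<-1, 29>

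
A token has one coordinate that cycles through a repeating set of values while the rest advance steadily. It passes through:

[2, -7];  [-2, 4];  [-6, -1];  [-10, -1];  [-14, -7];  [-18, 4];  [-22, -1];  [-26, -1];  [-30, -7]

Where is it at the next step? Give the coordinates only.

First: linear, -4 per step → -34 at step 9.
Second: cycles through -7, 4, -1, -1 every 4 steps. Step 9 lands at position 1 of the cycle → 4.

[-34, 4]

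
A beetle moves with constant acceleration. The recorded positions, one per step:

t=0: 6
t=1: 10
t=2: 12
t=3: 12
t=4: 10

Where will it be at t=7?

Successive displacements: +4, +2, +0, -2 — each changes by -2.
step 5: 10 − 4 → 6
step 6: 6 − 6 → 0
step 7: 0 − 8 → -8

-8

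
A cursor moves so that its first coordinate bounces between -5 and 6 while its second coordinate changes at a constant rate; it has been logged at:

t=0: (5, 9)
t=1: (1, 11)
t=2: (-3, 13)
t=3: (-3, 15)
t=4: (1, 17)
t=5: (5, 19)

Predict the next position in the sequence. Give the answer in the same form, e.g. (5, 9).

(3, 21)

The first coordinate travels 4 per step and bounces off the walls at -5 and 6.
  step 6: 5 → 3
The second coordinate changes by +2 each step: at step 6 it is 21.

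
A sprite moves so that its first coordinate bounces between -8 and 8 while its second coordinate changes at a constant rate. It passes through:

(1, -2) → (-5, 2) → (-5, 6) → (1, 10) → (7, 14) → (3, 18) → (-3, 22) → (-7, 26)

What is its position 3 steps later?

(5, 38)

The first coordinate travels 6 per step and bounces off the walls at -8 and 8.
  step 8: -7 → -1
  step 9: -1 → 5
  step 10: 5 → 5
The second coordinate changes by +4 each step: at step 10 it is 38.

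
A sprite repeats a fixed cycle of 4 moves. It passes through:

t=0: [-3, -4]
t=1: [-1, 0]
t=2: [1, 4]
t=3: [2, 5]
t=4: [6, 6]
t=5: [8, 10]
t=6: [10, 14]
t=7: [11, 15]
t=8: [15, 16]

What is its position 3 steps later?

[20, 25]

Step-to-step displacements: [+2, +4], [+2, +4], [+1, +1], [+4, +1], [+2, +4], [+2, +4], [+1, +1], [+4, +1] — a repeating cycle of length 4.
step 9: apply [+2, +4] → [17, 20]
step 10: apply [+2, +4] → [19, 24]
step 11: apply [+1, +1] → [20, 25]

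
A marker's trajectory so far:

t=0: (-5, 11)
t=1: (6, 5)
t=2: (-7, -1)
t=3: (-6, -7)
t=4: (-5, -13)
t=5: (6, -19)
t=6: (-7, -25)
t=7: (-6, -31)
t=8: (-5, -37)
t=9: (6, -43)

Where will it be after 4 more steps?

(6, -67)

First: cycles through -5, 6, -7, -6 every 4 steps. Step 13 lands at position 1 of the cycle → 6.
Second: linear, -6 per step → -67 at step 13.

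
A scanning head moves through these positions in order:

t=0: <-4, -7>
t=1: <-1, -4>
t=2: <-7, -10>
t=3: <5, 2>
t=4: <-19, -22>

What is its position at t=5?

Step-to-step displacements: <+3, +3>, <-6, -6>, <+12, +12>, <-24, -24>; each is -2× the previous.
step 5: <-19, -22> + <+48, +48> → <29, 26>

<29, 26>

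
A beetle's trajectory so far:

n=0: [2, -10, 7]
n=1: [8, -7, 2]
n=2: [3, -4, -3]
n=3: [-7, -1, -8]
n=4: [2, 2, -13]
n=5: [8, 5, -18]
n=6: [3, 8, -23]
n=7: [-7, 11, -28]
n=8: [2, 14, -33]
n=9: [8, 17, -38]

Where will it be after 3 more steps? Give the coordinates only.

First: cycles through 2, 8, 3, -7 every 4 steps. Step 12 lands at position 0 of the cycle → 2.
Second: linear, +3 per step → 26 at step 12.
Third: linear, -5 per step → -53 at step 12.

[2, 26, -53]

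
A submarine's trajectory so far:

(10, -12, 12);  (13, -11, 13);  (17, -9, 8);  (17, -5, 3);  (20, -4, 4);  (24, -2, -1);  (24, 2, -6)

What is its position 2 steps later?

(31, 5, -10)

Differencing gives (+3, +1, +1), (+4, +2, -5), (+0, +4, -5), (+3, +1, +1), (+4, +2, -5), (+0, +4, -5). This is the pattern (+3, +1, +1), (+4, +2, -5), (+0, +4, -5) repeated.
step 7: apply (+3, +1, +1) → (27, 3, -5)
step 8: apply (+4, +2, -5) → (31, 5, -10)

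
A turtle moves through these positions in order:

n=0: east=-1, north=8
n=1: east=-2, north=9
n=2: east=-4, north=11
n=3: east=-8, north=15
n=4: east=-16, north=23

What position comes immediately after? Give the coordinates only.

Step-to-step displacements: (-1,+1), (-2,+2), (-4,+4), (-8,+8); each is 2× the previous.
step 5: east=-16, north=23 + (-16,+16) → east=-32, north=39

east=-32, north=39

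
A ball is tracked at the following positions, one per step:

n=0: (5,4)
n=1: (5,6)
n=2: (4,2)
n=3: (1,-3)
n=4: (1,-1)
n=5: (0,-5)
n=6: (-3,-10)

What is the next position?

Differencing gives (+0,+2), (-1,-4), (-3,-5), (+0,+2), (-1,-4), (-3,-5). This is the pattern (+0,+2), (-1,-4), (-3,-5) repeated.
step 7: apply (+0,+2) → (-3,-8)

(-3,-8)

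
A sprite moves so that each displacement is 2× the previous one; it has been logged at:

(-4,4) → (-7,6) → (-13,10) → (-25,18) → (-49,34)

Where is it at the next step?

The jumps are (-3,+2), (-6,+4), (-12,+8), (-24,+16) — a geometric progression with ratio 2.
step 5: (-49,34) + (-48,+32) → (-97,66)

(-97,66)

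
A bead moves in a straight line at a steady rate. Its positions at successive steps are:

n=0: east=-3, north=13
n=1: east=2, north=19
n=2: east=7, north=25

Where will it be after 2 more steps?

east=17, north=37

Each step adds (+5,+6) to the position.
step 3: east=7, north=25 + (+5,+6) → east=12, north=31
step 4: east=12, north=31 + (+5,+6) → east=17, north=37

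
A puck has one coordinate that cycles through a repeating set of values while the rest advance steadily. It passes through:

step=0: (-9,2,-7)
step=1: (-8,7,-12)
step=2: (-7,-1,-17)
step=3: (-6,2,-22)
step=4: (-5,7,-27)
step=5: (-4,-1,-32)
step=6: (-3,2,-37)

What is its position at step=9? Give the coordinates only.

(0,2,-52)

The first coordinate changes by +1 each step, so at step 9 it is -9 + 9·(1) = 0.
The second coordinate repeats the cycle [2, 7, -1] with period 3; step 9 mod 3 = 0, giving 2.
The third coordinate changes by -5 each step, so at step 9 it is -7 + 9·(-5) = -52.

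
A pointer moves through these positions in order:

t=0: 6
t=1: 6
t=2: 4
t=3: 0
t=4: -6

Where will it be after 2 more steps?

-24

Taking differences between consecutive positions: +0, -2, -4, -6. These grow by -2 each step.
step 5: -6 − 8 → -14
step 6: -14 − 10 → -24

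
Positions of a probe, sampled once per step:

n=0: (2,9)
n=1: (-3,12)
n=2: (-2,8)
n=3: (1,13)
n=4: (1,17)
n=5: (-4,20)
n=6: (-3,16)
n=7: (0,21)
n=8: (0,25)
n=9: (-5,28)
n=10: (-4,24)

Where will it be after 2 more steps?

(-1,33)

Step-to-step displacements: (-5,+3), (+1,-4), (+3,+5), (+0,+4), (-5,+3), (+1,-4), (+3,+5), (+0,+4), (-5,+3), (+1,-4) — a repeating cycle of length 4.
step 11: apply (+3,+5) → (-1,29)
step 12: apply (+0,+4) → (-1,33)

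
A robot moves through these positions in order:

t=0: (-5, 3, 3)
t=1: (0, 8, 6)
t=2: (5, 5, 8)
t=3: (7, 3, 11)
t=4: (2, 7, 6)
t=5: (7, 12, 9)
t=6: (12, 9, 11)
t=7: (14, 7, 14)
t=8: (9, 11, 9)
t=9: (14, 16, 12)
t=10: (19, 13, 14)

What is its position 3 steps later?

Differencing gives (+5, +5, +3), (+5, -3, +2), (+2, -2, +3), (-5, +4, -5), (+5, +5, +3), (+5, -3, +2), (+2, -2, +3), (-5, +4, -5), (+5, +5, +3), (+5, -3, +2). This is the pattern (+5, +5, +3), (+5, -3, +2), (+2, -2, +3), (-5, +4, -5) repeated.
step 11: apply (+2, -2, +3) → (21, 11, 17)
step 12: apply (-5, +4, -5) → (16, 15, 12)
step 13: apply (+5, +5, +3) → (21, 20, 15)

(21, 20, 15)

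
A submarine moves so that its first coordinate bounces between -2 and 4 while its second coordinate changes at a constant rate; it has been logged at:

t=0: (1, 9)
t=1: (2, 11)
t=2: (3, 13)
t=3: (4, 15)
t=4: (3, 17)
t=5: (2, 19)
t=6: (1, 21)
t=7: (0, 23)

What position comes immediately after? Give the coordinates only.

(-1, 25)

The first coordinate travels 1 per step and bounces off the walls at -2 and 4.
  step 8: 0 → -1
The second coordinate changes by +2 each step: at step 8 it is 25.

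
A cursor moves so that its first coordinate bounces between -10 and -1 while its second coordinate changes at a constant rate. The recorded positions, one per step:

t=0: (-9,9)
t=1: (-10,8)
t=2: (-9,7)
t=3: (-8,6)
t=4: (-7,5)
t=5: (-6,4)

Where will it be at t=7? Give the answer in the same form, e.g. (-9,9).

The first coordinate reflects between -10 and -1, moving 1 per step.
  step 6: -6 → -5
  step 7: -5 → -4
The second coordinate changes by -1 each step: at step 7 it is 2.

(-4,2)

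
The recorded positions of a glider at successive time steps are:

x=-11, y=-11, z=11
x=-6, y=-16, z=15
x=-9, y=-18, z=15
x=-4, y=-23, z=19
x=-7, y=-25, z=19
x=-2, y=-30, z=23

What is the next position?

x=-5, y=-32, z=23

Step-to-step displacements: (+5, -5, +4), (-3, -2, +0), (+5, -5, +4), (-3, -2, +0), (+5, -5, +4) — a repeating cycle of length 2.
step 6: apply (-3, -2, +0) → x=-5, y=-32, z=23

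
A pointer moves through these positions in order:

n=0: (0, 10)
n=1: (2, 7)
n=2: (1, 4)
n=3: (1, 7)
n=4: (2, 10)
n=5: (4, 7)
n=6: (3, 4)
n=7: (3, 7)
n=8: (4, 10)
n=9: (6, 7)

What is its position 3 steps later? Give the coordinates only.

The moves between consecutive positions are (+2, -3), (-1, -3), (+0, +3), (+1, +3), (+2, -3), (-1, -3), (+0, +3), (+1, +3), (+2, -3); they repeat the 4-cycle [(+2, -3), (-1, -3), (+0, +3), (+1, +3)].
step 10: apply (-1, -3) → (5, 4)
step 11: apply (+0, +3) → (5, 7)
step 12: apply (+1, +3) → (6, 10)

(6, 10)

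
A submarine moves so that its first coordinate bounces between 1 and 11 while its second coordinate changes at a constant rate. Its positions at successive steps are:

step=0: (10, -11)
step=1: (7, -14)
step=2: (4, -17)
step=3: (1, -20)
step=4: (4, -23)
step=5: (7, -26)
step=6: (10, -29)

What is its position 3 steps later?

The first coordinate travels 3 per step and bounces off the walls at 1 and 11.
  step 7: 10 → 9
  step 8: 9 → 6
  step 9: 6 → 3
The second coordinate changes by -3 each step: at step 9 it is -38.

(3, -38)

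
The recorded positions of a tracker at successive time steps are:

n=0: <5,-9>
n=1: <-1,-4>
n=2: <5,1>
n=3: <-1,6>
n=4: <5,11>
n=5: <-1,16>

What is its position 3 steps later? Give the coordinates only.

<5,31>

First: cycles through 5, -1 every 2 steps. Step 8 lands at position 0 of the cycle → 5.
Second: linear, +5 per step → 31 at step 8.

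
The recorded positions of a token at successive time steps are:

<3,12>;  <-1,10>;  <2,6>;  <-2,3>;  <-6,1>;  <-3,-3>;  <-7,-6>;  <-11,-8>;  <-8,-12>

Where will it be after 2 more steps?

<-16,-17>

Step-to-step displacements: <-4,-2>, <+3,-4>, <-4,-3>, <-4,-2>, <+3,-4>, <-4,-3>, <-4,-2>, <+3,-4> — a repeating cycle of length 3.
step 9: apply <-4,-3> → <-12,-15>
step 10: apply <-4,-2> → <-16,-17>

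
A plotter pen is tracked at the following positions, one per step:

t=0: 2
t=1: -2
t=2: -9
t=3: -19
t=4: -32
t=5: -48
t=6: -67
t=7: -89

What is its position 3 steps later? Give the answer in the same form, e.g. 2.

-173

Taking differences between consecutive positions: -4, -7, -10, -13, -16, -19, -22. These grow by -3 each step.
step 8: -89 − 25 → -114
step 9: -114 − 28 → -142
step 10: -142 − 31 → -173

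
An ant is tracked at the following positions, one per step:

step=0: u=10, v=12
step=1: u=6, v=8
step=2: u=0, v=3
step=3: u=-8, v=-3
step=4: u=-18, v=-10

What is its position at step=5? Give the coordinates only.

First differences are (-4, -4), (-6, -5), (-8, -6), (-10, -7); their common second difference is (-2, -1) (constant acceleration).
step 5: u=-18, v=-10 + (-12, -8) → u=-30, v=-18

u=-30, v=-18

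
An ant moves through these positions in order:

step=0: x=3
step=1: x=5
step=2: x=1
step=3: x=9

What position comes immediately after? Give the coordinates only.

x=-7

The jumps are +2, -4, +8 — a geometric progression with ratio -2.
step 4: 9 − 16 → x=-7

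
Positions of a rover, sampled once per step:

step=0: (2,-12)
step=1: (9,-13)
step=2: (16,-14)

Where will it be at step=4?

(30,-16)

The position changes by (+7,-1) every step.
step 3: (16,-14) + (+7,-1) → (23,-15)
step 4: (23,-15) + (+7,-1) → (30,-16)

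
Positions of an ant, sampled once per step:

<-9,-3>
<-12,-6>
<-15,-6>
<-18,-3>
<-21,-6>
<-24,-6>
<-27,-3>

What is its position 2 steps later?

First: linear, -3 per step → -33 at step 8.
Second: cycles through -3, -6, -6 every 3 steps. Step 8 lands at position 2 of the cycle → -6.

<-33,-6>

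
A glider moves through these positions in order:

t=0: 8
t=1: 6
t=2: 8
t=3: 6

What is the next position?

8

The jumps are -2, +2, -2 — a geometric progression with ratio -1.
step 4: 6 + 2 → 8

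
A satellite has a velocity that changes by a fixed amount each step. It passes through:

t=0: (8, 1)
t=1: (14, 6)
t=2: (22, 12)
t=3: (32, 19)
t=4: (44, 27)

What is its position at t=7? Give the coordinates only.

Taking differences between consecutive positions: (+6, +5), (+8, +6), (+10, +7), (+12, +8). These grow by (+2, +1) each step.
step 5: (44, 27) + (+14, +9) → (58, 36)
step 6: (58, 36) + (+16, +10) → (74, 46)
step 7: (74, 46) + (+18, +11) → (92, 57)

(92, 57)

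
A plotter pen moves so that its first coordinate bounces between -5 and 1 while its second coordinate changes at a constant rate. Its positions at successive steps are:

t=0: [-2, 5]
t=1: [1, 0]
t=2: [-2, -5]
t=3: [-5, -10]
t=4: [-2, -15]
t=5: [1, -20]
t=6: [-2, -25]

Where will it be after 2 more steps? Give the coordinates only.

[-2, -35]

The first coordinate reflects between -5 and 1, moving 3 per step.
  step 7: -2 → -5
  step 8: -5 → -2
The second coordinate changes by -5 each step: at step 8 it is -35.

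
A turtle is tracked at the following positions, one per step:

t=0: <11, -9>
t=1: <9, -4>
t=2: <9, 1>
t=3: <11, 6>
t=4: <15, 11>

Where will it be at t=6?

Taking differences between consecutive positions: <-2, +5>, <+0, +5>, <+2, +5>, <+4, +5>. These grow by <+2, +0> each step.
step 5: <15, 11> + <+6, +5> → <21, 16>
step 6: <21, 16> + <+8, +5> → <29, 21>

<29, 21>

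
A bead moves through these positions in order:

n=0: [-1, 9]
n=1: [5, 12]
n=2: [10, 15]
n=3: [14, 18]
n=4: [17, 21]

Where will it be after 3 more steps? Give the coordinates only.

[20, 30]

Taking differences between consecutive positions: [+6, +3], [+5, +3], [+4, +3], [+3, +3]. These grow by [-1, +0] each step.
step 5: [17, 21] + [+2, +3] → [19, 24]
step 6: [19, 24] + [+1, +3] → [20, 27]
step 7: [20, 27] + [+0, +3] → [20, 30]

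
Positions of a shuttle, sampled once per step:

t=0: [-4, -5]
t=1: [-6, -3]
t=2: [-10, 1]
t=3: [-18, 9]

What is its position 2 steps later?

Consecutive displacements [-2, +2], [-4, +4], [-8, +8] scale by a factor of 2 each step.
step 4: [-18, 9] + [-16, +16] → [-34, 25]
step 5: [-34, 25] + [-32, +32] → [-66, 57]

[-66, 57]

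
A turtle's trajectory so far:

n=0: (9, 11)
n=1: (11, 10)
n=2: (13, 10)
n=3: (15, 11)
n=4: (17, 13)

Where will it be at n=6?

(21, 20)

Successive displacements: (+2, -1), (+2, +0), (+2, +1), (+2, +2) — each changes by (+0, +1).
step 5: (17, 13) + (+2, +3) → (19, 16)
step 6: (19, 16) + (+2, +4) → (21, 20)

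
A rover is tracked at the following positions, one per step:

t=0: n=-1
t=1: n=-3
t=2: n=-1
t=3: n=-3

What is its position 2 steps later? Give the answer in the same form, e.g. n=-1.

n=-3

Consecutive displacements -2, +2, -2 scale by a factor of -1 each step.
step 4: -3 + 2 → n=-1
step 5: -1 − 2 → n=-3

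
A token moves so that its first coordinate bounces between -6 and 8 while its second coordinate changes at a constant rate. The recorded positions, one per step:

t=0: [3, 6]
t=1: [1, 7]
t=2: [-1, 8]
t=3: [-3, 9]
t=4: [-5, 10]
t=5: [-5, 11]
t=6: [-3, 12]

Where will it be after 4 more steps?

The first coordinate travels 2 per step and bounces off the walls at -6 and 8.
  step 7: -3 → -1
  step 8: -1 → 1
  step 9: 1 → 3
  step 10: 3 → 5
The second coordinate changes by +1 each step: at step 10 it is 16.

[5, 16]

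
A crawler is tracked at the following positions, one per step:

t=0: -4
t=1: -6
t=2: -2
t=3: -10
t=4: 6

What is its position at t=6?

38

Step-to-step displacements: -2, +4, -8, +16; each is -2× the previous.
step 5: 6 − 32 → -26
step 6: -26 + 64 → 38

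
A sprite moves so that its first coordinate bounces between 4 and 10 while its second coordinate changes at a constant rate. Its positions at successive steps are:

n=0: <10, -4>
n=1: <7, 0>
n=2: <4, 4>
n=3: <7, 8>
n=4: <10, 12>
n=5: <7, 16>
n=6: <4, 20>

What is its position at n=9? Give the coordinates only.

The first coordinate reflects between 4 and 10, moving 3 per step.
  step 7: 4 → 7
  step 8: 7 → 10
  step 9: 10 → 7
The second coordinate changes by +4 each step: at step 9 it is 32.

<7, 32>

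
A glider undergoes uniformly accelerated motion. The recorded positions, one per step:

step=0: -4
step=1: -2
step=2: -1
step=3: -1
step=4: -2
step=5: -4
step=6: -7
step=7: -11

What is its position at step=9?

-22

Taking differences between consecutive positions: +2, +1, +0, -1, -2, -3, -4. These grow by -1 each step.
step 8: -11 − 5 → -16
step 9: -16 − 6 → -22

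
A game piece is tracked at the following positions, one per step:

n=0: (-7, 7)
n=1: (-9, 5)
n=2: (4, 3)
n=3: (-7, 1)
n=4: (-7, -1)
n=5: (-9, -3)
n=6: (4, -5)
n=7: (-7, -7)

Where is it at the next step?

The first coordinate repeats the cycle [-7, -9, 4, -7] with period 4; step 8 mod 4 = 0, giving -7.
The second coordinate changes by -2 each step, so at step 8 it is 7 + 8·(-2) = -9.

(-7, -9)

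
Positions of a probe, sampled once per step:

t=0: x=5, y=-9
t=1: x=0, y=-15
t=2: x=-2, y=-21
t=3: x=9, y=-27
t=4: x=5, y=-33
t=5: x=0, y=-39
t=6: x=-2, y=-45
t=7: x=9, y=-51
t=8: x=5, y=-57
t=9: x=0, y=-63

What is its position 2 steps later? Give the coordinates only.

x=9, y=-75

The x coordinate repeats the cycle [5, 0, -2, 9] with period 4; step 11 mod 4 = 3, giving 9.
The y coordinate changes by -6 each step, so at step 11 it is -9 + 11·(-6) = -75.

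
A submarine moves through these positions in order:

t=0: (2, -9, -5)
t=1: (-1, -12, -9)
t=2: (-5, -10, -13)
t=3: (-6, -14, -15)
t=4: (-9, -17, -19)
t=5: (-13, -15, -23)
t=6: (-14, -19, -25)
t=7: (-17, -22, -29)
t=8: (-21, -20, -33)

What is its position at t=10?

Step-to-step displacements: (-3, -3, -4), (-4, +2, -4), (-1, -4, -2), (-3, -3, -4), (-4, +2, -4), (-1, -4, -2), (-3, -3, -4), (-4, +2, -4) — a repeating cycle of length 3.
step 9: apply (-1, -4, -2) → (-22, -24, -35)
step 10: apply (-3, -3, -4) → (-25, -27, -39)

(-25, -27, -39)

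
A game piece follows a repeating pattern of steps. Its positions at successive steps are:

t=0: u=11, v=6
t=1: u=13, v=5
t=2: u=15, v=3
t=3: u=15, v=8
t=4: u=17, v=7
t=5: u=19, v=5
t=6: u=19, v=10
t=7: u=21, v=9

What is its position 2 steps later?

u=23, v=12

The moves between consecutive positions are (+2, -1), (+2, -2), (+0, +5), (+2, -1), (+2, -2), (+0, +5), (+2, -1); they repeat the 3-cycle [(+2, -1), (+2, -2), (+0, +5)].
step 8: apply (+2, -2) → u=23, v=7
step 9: apply (+0, +5) → u=23, v=12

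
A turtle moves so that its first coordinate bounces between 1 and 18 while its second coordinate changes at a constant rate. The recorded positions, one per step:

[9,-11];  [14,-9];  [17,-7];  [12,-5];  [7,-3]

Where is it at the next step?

The first coordinate reflects between 1 and 18, moving 5 per step.
  step 5: 7 → 2
The second coordinate changes by +2 each step: at step 5 it is -1.

[2,-1]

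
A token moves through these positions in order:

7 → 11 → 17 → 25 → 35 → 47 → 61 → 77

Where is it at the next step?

Successive displacements: +4, +6, +8, +10, +12, +14, +16 — each changes by +2.
step 8: 77 + 18 → 95

95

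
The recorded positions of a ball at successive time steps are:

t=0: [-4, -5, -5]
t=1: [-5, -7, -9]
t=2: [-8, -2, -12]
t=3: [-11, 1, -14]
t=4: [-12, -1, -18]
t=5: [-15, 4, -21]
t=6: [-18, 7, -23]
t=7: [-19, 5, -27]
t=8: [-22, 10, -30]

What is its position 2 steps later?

[-26, 11, -36]

The moves between consecutive positions are [-1, -2, -4], [-3, +5, -3], [-3, +3, -2], [-1, -2, -4], [-3, +5, -3], [-3, +3, -2], [-1, -2, -4], [-3, +5, -3]; they repeat the 3-cycle [[-1, -2, -4], [-3, +5, -3], [-3, +3, -2]].
step 9: apply [-3, +3, -2] → [-25, 13, -32]
step 10: apply [-1, -2, -4] → [-26, 11, -36]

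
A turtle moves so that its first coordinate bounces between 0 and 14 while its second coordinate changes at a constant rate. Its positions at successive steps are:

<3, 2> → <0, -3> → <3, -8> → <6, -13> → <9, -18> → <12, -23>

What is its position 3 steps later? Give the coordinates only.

<7, -38>

The first coordinate travels 3 per step and bounces off the walls at 0 and 14.
  step 6: 12 → 13
  step 7: 13 → 10
  step 8: 10 → 7
The second coordinate changes by -5 each step: at step 8 it is -38.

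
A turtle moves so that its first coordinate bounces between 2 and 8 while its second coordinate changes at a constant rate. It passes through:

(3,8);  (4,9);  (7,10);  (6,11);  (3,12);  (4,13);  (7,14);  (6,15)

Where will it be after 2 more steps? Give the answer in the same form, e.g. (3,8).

The first coordinate travels 3 per step and bounces off the walls at 2 and 8.
  step 8: 6 → 3
  step 9: 3 → 4
The second coordinate changes by +1 each step: at step 9 it is 17.

(4,17)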